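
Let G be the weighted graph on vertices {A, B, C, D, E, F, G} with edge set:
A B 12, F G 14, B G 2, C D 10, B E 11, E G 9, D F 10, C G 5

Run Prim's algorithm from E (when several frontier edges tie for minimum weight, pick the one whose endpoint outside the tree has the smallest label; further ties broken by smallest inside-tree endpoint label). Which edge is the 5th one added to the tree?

D-F

Prim's algorithm from E:
Step 1: cheapest edge leaving the tree is E G (9); add G.
Step 2: cheapest edge leaving the tree is B G (2); add B.
Step 3: cheapest edge leaving the tree is C G (5); add C.
Step 4: cheapest edge leaving the tree is C D (10); add D.
Step 5: cheapest edge leaving the tree is D F (10); add F.
Step 6: cheapest edge leaving the tree is A B (12); add A.
The 5th edge added is D F.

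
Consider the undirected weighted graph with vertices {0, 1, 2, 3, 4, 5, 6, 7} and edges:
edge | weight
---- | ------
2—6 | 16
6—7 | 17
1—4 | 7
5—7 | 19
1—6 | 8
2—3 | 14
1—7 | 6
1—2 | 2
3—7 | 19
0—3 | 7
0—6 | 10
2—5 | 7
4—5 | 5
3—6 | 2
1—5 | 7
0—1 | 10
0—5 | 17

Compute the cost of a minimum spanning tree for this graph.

37

Prim's algorithm from 3:
Step 1: cheapest edge leaving the tree is 3—6 (2); add 6.
Step 2: cheapest edge leaving the tree is 0—3 (7); add 0.
Step 3: cheapest edge leaving the tree is 1—6 (8); add 1.
Step 4: cheapest edge leaving the tree is 1—2 (2); add 2.
Step 5: cheapest edge leaving the tree is 1—7 (6); add 7.
Step 6: cheapest edge leaving the tree is 1—4 (7); add 4.
Step 7: cheapest edge leaving the tree is 4—5 (5); add 5.
MST edges: 3—6, 0—3, 1—6, 1—2, 1—7, 1—4, 4—5; total weight 2+7+8+2+6+7+5 = 37.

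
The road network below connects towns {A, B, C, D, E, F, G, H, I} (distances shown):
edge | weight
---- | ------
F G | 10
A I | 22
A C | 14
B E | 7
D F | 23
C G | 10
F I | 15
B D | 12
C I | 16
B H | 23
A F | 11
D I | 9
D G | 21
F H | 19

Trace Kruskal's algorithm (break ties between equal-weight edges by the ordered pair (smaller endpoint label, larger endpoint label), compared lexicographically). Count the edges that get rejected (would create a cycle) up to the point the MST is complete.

Sort edges by weight, then run Kruskal:
B E (7): add — endpoints in different components.
D I (9): add — endpoints in different components.
C G (10): add — endpoints in different components.
F G (10): add — endpoints in different components.
A F (11): add — endpoints in different components.
B D (12): add — endpoints in different components.
A C (14): skip — A and C already connected.
F I (15): add — endpoints in different components.
C I (16): skip — C and I already connected.
F H (19): add — endpoints in different components.
Edges rejected before the tree was complete: 2.

2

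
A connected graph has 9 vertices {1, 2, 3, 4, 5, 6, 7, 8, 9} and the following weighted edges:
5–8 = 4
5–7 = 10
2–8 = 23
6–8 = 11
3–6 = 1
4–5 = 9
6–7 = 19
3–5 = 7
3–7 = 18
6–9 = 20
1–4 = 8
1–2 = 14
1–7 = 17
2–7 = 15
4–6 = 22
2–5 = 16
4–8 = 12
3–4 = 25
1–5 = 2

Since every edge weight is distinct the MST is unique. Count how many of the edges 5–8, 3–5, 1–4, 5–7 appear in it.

Sort edges by weight, then run Kruskal:
3–6 (1): add — endpoints in different components.
1–5 (2): add — endpoints in different components.
5–8 (4): add — endpoints in different components.
3–5 (7): add — endpoints in different components.
1–4 (8): add — endpoints in different components.
4–5 (9): skip — 4 and 5 already connected.
5–7 (10): add — endpoints in different components.
6–8 (11): skip — 6 and 8 already connected.
4–8 (12): skip — 4 and 8 already connected.
1–2 (14): add — endpoints in different components.
2–7 (15): skip — 2 and 7 already connected.
2–5 (16): skip — 2 and 5 already connected.
1–7 (17): skip — 1 and 7 already connected.
3–7 (18): skip — 3 and 7 already connected.
6–7 (19): skip — 6 and 7 already connected.
6–9 (20): add — endpoints in different components.
MST edge set: {3–6, 1–5, 5–8, 3–5, 1–4, 5–7, 1–2, 6–9}.
Of the listed edges, {5–8, 3–5, 1–4, 5–7} are in the MST → 4.

4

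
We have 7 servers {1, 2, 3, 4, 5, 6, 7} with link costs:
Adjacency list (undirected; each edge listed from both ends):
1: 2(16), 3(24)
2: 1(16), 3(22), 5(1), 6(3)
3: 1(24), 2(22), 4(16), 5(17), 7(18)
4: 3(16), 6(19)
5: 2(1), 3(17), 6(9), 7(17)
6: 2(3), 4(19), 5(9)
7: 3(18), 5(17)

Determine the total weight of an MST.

Prim, starting at 4.
Step 1: cheapest edge leaving the tree is 3 4 (16); add 3.
Step 2: cheapest edge leaving the tree is 3 5 (17); add 5.
Step 3: cheapest edge leaving the tree is 2 5 (1); add 2.
Step 4: cheapest edge leaving the tree is 2 6 (3); add 6.
Step 5: cheapest edge leaving the tree is 1 2 (16); add 1.
Step 6: cheapest edge leaving the tree is 5 7 (17); add 7.
MST edges: 3 4, 3 5, 2 5, 2 6, 1 2, 5 7; total weight 16+17+1+3+16+17 = 70.

70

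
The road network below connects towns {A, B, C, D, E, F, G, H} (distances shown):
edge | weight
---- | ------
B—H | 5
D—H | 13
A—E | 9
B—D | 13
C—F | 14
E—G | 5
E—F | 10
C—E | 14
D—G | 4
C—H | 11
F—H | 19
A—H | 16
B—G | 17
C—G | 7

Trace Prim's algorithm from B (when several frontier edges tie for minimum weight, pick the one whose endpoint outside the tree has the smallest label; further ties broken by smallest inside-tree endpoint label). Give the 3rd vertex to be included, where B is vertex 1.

C

Prim's algorithm from B:
Step 1: frontier [B—H 5, B—D 13, B—G 17] → take B—H (5); add H.
Step 2: frontier [B—D 13, B—G 17, C—H 11, D—H 13, A—H 16, F—H 19] → take C—H (11); add C.
Step 3: frontier [B—D 13, B—G 17, C—G 7, C—E 14, C—F 14, D—H 13, A—H 16, F—H 19] → take C—G (7); add G.
Step 4: frontier [B—D 13, C—E 14, C—F 14, D—G 4, E—G 5, D—H 13, A—H 16, F—H 19] → take D—G (4); add D.
Step 5: frontier [C—E 14, C—F 14, E—G 5, A—H 16, F—H 19] → take E—G (5); add E.
Step 6: frontier [C—F 14, A—E 9, E—F 10, A—H 16, F—H 19] → take A—E (9); add A.
Step 7: frontier [C—F 14, E—F 10, F—H 19] → take E—F (10); add F.
Vertex order: B, H, C, G, D, E, A, F. The 3rd vertex is C.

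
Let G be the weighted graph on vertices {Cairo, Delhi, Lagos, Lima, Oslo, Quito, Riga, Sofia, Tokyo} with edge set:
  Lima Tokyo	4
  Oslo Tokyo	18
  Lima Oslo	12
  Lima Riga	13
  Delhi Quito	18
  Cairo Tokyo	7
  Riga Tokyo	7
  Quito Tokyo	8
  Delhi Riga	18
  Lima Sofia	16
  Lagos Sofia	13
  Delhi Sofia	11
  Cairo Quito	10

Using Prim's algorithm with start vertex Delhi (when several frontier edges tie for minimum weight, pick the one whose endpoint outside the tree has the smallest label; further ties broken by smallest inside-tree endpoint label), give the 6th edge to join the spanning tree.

Riga-Tokyo

Prim's algorithm from Delhi:
Step 1: cheapest edge leaving the tree is Delhi Sofia (11); add Sofia.
Step 2: cheapest edge leaving the tree is Lagos Sofia (13); add Lagos.
Step 3: cheapest edge leaving the tree is Lima Sofia (16); add Lima.
Step 4: cheapest edge leaving the tree is Lima Tokyo (4); add Tokyo.
Step 5: cheapest edge leaving the tree is Cairo Tokyo (7); add Cairo.
Step 6: cheapest edge leaving the tree is Riga Tokyo (7); add Riga.
Step 7: cheapest edge leaving the tree is Quito Tokyo (8); add Quito.
Step 8: cheapest edge leaving the tree is Lima Oslo (12); add Oslo.
The 6th edge added is Riga Tokyo.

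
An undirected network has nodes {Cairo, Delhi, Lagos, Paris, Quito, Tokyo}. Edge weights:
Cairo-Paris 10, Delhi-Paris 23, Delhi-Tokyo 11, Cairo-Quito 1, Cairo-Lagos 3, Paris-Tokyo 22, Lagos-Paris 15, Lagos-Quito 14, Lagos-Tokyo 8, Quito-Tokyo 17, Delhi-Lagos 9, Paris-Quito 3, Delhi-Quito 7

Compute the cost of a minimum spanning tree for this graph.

22

Kruskal's algorithm — process edges by increasing weight (ties by edge label):
Cairo-Quito (1): add — endpoints in different components.
Cairo-Lagos (3): add — endpoints in different components.
Paris-Quito (3): add — endpoints in different components.
Delhi-Quito (7): add — endpoints in different components.
Lagos-Tokyo (8): add — endpoints in different components.
MST edges: Cairo-Quito, Cairo-Lagos, Paris-Quito, Delhi-Quito, Lagos-Tokyo; total weight 1+3+3+7+8 = 22.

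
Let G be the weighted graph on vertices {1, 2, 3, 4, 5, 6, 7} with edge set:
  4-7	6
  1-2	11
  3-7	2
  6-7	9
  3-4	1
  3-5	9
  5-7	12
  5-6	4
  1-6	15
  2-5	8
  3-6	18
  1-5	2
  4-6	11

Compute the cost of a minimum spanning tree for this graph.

Kruskal: consider edges lightest-first.
3-4 (1): add. Components now {1} {2} {3,4} {5} {6} {7}
1-5 (2): add. Components now {1,5} {2} {3,4} {6} {7}
3-7 (2): add. Components now {1,5} {2} {3,4,7} {6}
5-6 (4): add. Components now {1,5,6} {2} {3,4,7}
4-7 (6): skip — 4 and 7 already connected.
2-5 (8): add. Components now {1,2,5,6} {3,4,7}
3-5 (9): add. Components now {1,2,3,4,5,6,7}
MST edges: 3-4, 1-5, 3-7, 5-6, 2-5, 3-5; total weight 1+2+2+4+8+9 = 26.

26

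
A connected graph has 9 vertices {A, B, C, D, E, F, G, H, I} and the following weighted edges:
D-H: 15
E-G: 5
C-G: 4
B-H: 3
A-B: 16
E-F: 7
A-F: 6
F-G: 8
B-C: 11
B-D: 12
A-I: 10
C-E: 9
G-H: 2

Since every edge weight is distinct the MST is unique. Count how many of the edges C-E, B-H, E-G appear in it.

2

Sort edges by weight, then run Kruskal:
G-H (2): add — endpoints in different components.
B-H (3): add — endpoints in different components.
C-G (4): add — endpoints in different components.
E-G (5): add — endpoints in different components.
A-F (6): add — endpoints in different components.
E-F (7): add — endpoints in different components.
F-G (8): skip — F and G already connected.
C-E (9): skip — C and E already connected.
A-I (10): add — endpoints in different components.
B-C (11): skip — B and C already connected.
B-D (12): add — endpoints in different components.
MST edge set: {G-H, B-H, C-G, E-G, A-F, E-F, A-I, B-D}.
Of the listed edges, {B-H, E-G} are in the MST → 2.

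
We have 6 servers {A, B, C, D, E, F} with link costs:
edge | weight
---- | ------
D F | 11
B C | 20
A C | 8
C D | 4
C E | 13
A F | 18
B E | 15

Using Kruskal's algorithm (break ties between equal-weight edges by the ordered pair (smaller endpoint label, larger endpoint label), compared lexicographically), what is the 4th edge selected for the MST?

C-E

Kruskal: consider edges lightest-first.
C D (4): add — endpoints in different components.
A C (8): add — endpoints in different components.
D F (11): add — endpoints in different components.
C E (13): add — endpoints in different components.
B E (15): add — endpoints in different components.
The 4th edge added is C E.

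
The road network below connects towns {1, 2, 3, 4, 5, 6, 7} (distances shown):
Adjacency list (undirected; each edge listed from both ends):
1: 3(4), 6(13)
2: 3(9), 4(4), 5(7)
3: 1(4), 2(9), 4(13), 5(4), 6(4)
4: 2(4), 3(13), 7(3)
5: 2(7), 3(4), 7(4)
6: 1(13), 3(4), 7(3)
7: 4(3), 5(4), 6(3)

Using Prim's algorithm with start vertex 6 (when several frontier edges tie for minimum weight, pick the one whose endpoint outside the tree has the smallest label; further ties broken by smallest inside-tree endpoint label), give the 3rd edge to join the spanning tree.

2-4

Prim, starting at 6.
Step 1: cheapest edge leaving the tree is 6–7 (3); add 7.
Step 2: cheapest edge leaving the tree is 4–7 (3); add 4.
Step 3: cheapest edge leaving the tree is 2–4 (4); add 2.
Step 4: cheapest edge leaving the tree is 3–6 (4); add 3.
Step 5: cheapest edge leaving the tree is 1–3 (4); add 1.
Step 6: cheapest edge leaving the tree is 3–5 (4); add 5.
The 3rd edge added is 2–4.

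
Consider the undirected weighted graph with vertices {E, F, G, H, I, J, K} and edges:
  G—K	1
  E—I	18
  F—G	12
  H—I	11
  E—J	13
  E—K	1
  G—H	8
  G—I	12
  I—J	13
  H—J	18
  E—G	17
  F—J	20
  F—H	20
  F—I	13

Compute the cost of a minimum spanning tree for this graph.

Grow the tree from J using Prim:
Step 1: frontier [E—J 13, I—J 13, H—J 18, F—J 20] → take E—J (13); add E.
Step 2: frontier [E—K 1, E—G 17, E—I 18, I—J 13, H—J 18, F—J 20] → take E—K (1); add K.
Step 3: frontier [E—G 17, E—I 18, I—J 13, H—J 18, F—J 20, G—K 1] → take G—K (1); add G.
Step 4: frontier [E—I 18, G—H 8, F—G 12, G—I 12, I—J 13, H—J 18, F—J 20] → take G—H (8); add H.
Step 5: frontier [E—I 18, F—G 12, G—I 12, H—I 11, F—H 20, I—J 13, F—J 20] → take H—I (11); add I.
Step 6: frontier [F—G 12, F—H 20, F—I 13, F—J 20] → take F—G (12); add F.
MST edges: E—J, E—K, G—K, G—H, H—I, F—G; total weight 13+1+1+8+11+12 = 46.

46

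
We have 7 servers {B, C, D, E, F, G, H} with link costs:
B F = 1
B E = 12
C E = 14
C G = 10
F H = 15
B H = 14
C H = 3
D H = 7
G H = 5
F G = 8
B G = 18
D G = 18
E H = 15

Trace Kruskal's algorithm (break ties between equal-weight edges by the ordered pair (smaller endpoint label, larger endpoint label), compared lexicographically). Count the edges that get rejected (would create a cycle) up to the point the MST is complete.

1

Kruskal's algorithm — process edges by increasing weight (ties by edge label):
B F (1): add. Components now {B,F} {C} {D} {E} {G} {H}
C H (3): add. Components now {B,F} {C,H} {D} {E} {G}
G H (5): add. Components now {B,F} {C,G,H} {D} {E}
D H (7): add. Components now {B,F} {C,D,G,H} {E}
F G (8): add. Components now {B,C,D,F,G,H} {E}
C G (10): skip — C and G already connected.
B E (12): add. Components now {B,C,D,E,F,G,H}
Edges rejected before the tree was complete: 1.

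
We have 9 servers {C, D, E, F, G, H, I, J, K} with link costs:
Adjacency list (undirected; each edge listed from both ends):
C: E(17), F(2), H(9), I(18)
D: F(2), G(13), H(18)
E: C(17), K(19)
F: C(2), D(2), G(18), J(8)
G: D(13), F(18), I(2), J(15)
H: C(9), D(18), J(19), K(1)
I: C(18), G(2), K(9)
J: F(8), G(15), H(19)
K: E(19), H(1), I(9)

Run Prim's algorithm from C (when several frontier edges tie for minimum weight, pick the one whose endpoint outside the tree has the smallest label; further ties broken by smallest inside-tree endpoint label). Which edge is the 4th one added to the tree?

Grow the tree from C using Prim:
Step 1: cheapest edge leaving the tree is C–F (2); add F.
Step 2: cheapest edge leaving the tree is D–F (2); add D.
Step 3: cheapest edge leaving the tree is F–J (8); add J.
Step 4: cheapest edge leaving the tree is C–H (9); add H.
Step 5: cheapest edge leaving the tree is H–K (1); add K.
Step 6: cheapest edge leaving the tree is I–K (9); add I.
Step 7: cheapest edge leaving the tree is G–I (2); add G.
Step 8: cheapest edge leaving the tree is C–E (17); add E.
The 4th edge added is C–H.

C-H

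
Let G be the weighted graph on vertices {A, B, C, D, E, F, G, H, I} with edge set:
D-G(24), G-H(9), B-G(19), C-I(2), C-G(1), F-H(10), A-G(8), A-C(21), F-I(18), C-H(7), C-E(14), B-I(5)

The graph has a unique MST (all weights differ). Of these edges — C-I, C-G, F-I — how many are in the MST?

2

Sort edges by weight, then run Kruskal:
C-G (1): add — endpoints in different components.
C-I (2): add — endpoints in different components.
B-I (5): add — endpoints in different components.
C-H (7): add — endpoints in different components.
A-G (8): add — endpoints in different components.
G-H (9): skip — G and H already connected.
F-H (10): add — endpoints in different components.
C-E (14): add — endpoints in different components.
F-I (18): skip — F and I already connected.
B-G (19): skip — B and G already connected.
A-C (21): skip — A and C already connected.
D-G (24): add — endpoints in different components.
MST edge set: {C-G, C-I, B-I, C-H, A-G, F-H, C-E, D-G}.
Of the listed edges, {C-I, C-G} are in the MST → 2.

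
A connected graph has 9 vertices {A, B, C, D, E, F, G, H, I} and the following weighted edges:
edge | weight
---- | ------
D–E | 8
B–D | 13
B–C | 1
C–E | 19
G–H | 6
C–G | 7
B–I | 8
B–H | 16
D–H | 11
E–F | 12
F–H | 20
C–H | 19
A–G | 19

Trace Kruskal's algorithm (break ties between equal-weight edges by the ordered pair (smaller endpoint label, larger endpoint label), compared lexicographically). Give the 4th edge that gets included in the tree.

Kruskal: consider edges lightest-first.
B–C (1): add — endpoints in different components.
G–H (6): add — endpoints in different components.
C–G (7): add — endpoints in different components.
B–I (8): add — endpoints in different components.
D–E (8): add — endpoints in different components.
D–H (11): add — endpoints in different components.
E–F (12): add — endpoints in different components.
B–D (13): skip — B and D already connected.
B–H (16): skip — B and H already connected.
A–G (19): add — endpoints in different components.
The 4th edge added is B–I.

B-I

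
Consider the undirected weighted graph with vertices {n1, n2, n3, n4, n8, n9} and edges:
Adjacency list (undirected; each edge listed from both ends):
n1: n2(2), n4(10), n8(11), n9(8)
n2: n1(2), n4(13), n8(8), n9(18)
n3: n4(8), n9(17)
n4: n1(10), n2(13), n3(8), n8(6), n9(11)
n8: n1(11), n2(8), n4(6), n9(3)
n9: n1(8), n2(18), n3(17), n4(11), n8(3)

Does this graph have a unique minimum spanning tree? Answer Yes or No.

No

Sort edges by weight, then run Kruskal:
n1—n2 (2): add — endpoints in different components.
n8—n9 (3): add — endpoints in different components.
n4—n8 (6): add — endpoints in different components.
n1—n9 (8): add — endpoints in different components.
n2—n8 (8): skip — n2 and n8 already connected.
n3—n4 (8): add — endpoints in different components.
Non-tree edge n2—n8 has weight 8, equal to the heaviest edge on its tree cycle — swapping gives another MST of the same weight. Not unique.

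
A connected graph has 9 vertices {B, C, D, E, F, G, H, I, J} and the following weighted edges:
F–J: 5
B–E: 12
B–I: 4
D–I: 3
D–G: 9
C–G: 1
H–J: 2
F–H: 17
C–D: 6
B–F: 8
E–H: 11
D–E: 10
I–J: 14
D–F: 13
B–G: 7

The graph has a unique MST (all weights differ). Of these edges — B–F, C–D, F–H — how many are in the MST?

Sort edges by weight, then run Kruskal:
C–G (1): add — endpoints in different components.
H–J (2): add — endpoints in different components.
D–I (3): add — endpoints in different components.
B–I (4): add — endpoints in different components.
F–J (5): add — endpoints in different components.
C–D (6): add — endpoints in different components.
B–G (7): skip — B and G already connected.
B–F (8): add — endpoints in different components.
D–G (9): skip — D and G already connected.
D–E (10): add — endpoints in different components.
MST edge set: {C–G, H–J, D–I, B–I, F–J, C–D, B–F, D–E}.
Of the listed edges, {B–F, C–D} are in the MST → 2.

2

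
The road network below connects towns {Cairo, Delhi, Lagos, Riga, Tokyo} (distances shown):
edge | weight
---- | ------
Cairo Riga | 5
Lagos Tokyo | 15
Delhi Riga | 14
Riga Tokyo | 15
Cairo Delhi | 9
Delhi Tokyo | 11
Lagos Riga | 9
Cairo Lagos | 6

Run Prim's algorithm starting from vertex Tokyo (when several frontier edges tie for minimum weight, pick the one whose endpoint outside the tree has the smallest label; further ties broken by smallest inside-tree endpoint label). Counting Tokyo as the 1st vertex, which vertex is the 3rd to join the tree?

Prim's algorithm from Tokyo:
Step 1: frontier [Delhi Tokyo 11, Lagos Tokyo 15, Riga Tokyo 15] → take Delhi Tokyo (11); add Delhi.
Step 2: frontier [Cairo Delhi 9, Delhi Riga 14, Lagos Tokyo 15, Riga Tokyo 15] → take Cairo Delhi (9); add Cairo.
Step 3: frontier [Cairo Riga 5, Cairo Lagos 6, Delhi Riga 14, Lagos Tokyo 15, Riga Tokyo 15] → take Cairo Riga (5); add Riga.
Step 4: frontier [Cairo Lagos 6, Lagos Riga 9, Lagos Tokyo 15] → take Cairo Lagos (6); add Lagos.
Vertex order: Tokyo, Delhi, Cairo, Riga, Lagos. The 3rd vertex is Cairo.

Cairo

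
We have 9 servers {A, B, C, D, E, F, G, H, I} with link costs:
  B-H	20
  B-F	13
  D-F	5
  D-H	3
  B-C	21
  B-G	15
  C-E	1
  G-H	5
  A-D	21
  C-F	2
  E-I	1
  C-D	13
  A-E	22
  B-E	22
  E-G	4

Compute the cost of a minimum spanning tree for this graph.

50

Grow the tree from A using Prim:
Step 1: cheapest edge leaving the tree is A-D (21); add D.
Step 2: cheapest edge leaving the tree is D-H (3); add H.
Step 3: cheapest edge leaving the tree is D-F (5); add F.
Step 4: cheapest edge leaving the tree is C-F (2); add C.
Step 5: cheapest edge leaving the tree is C-E (1); add E.
Step 6: cheapest edge leaving the tree is E-I (1); add I.
Step 7: cheapest edge leaving the tree is E-G (4); add G.
Step 8: cheapest edge leaving the tree is B-F (13); add B.
MST edges: A-D, D-H, D-F, C-F, C-E, E-I, E-G, B-F; total weight 21+3+5+2+1+1+4+13 = 50.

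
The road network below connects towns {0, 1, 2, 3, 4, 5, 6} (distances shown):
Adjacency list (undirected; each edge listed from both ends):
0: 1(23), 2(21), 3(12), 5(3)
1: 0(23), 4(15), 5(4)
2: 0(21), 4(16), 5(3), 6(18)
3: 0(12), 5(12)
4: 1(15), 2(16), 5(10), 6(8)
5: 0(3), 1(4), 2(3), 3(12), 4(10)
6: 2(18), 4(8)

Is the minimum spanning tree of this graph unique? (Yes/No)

Kruskal: consider edges lightest-first.
0–5 (3): add — endpoints in different components.
2–5 (3): add — endpoints in different components.
1–5 (4): add — endpoints in different components.
4–6 (8): add — endpoints in different components.
4–5 (10): add — endpoints in different components.
0–3 (12): add — endpoints in different components.
Non-tree edge 3–5 has weight 12, equal to the heaviest edge on its tree cycle — swapping gives another MST of the same weight. Not unique.

No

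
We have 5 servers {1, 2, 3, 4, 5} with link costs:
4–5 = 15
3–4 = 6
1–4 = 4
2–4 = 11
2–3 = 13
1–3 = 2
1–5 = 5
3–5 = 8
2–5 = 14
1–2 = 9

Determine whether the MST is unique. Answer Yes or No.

Yes

Kruskal: consider edges lightest-first.
1–3 (2): add — endpoints in different components.
1–4 (4): add — endpoints in different components.
1–5 (5): add — endpoints in different components.
3–4 (6): skip — 3 and 4 already connected.
3–5 (8): skip — 3 and 5 already connected.
1–2 (9): add — endpoints in different components.
Every non-tree edge has weight strictly greater than the heaviest edge on the tree path between its endpoints, so the MST is unique.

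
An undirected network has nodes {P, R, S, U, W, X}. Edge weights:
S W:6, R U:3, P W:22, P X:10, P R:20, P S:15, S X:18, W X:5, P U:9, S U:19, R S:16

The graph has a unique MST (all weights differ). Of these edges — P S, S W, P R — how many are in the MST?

Kruskal: consider edges lightest-first.
R U (3): add — endpoints in different components.
W X (5): add — endpoints in different components.
S W (6): add — endpoints in different components.
P U (9): add — endpoints in different components.
P X (10): add — endpoints in different components.
MST edge set: {R U, W X, S W, P U, P X}.
Of the listed edges, {S W} are in the MST → 1.

1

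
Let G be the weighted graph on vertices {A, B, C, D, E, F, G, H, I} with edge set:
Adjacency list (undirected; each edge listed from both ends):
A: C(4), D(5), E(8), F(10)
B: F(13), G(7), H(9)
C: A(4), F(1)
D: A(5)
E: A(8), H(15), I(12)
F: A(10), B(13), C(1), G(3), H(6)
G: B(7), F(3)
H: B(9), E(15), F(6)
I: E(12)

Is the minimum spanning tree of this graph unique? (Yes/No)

Kruskal: consider edges lightest-first.
C–F (1): add — endpoints in different components.
F–G (3): add — endpoints in different components.
A–C (4): add — endpoints in different components.
A–D (5): add — endpoints in different components.
F–H (6): add — endpoints in different components.
B–G (7): add — endpoints in different components.
A–E (8): add — endpoints in different components.
B–H (9): skip — B and H already connected.
A–F (10): skip — A and F already connected.
E–I (12): add — endpoints in different components.
Every non-tree edge has weight strictly greater than the heaviest edge on the tree path between its endpoints, so the MST is unique.

Yes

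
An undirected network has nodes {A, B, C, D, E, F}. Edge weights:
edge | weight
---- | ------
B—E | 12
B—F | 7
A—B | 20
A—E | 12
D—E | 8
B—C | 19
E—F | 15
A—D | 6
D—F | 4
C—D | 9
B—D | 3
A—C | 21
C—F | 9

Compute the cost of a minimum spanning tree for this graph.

30

Sort edges by weight, then run Kruskal:
B—D (3): add. Components now {A} {B,D} {C} {E} {F}
D—F (4): add. Components now {A} {B,D,F} {C} {E}
A—D (6): add. Components now {A,B,D,F} {C} {E}
B—F (7): skip — B and F already connected.
D—E (8): add. Components now {A,B,D,E,F} {C}
C—D (9): add. Components now {A,B,C,D,E,F}
MST edges: B—D, D—F, A—D, D—E, C—D; total weight 3+4+6+8+9 = 30.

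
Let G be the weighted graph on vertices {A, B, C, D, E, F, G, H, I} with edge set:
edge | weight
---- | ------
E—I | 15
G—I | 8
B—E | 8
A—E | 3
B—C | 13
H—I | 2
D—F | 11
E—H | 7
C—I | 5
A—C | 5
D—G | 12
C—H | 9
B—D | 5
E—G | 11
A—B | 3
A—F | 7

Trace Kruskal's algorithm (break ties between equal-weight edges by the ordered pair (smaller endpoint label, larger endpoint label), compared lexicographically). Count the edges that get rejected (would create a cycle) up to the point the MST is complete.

2

Kruskal: consider edges lightest-first.
H—I (2): add — endpoints in different components.
A—B (3): add — endpoints in different components.
A—E (3): add — endpoints in different components.
A—C (5): add — endpoints in different components.
B—D (5): add — endpoints in different components.
C—I (5): add — endpoints in different components.
A—F (7): add — endpoints in different components.
E—H (7): skip — E and H already connected.
B—E (8): skip — B and E already connected.
G—I (8): add — endpoints in different components.
Edges rejected before the tree was complete: 2.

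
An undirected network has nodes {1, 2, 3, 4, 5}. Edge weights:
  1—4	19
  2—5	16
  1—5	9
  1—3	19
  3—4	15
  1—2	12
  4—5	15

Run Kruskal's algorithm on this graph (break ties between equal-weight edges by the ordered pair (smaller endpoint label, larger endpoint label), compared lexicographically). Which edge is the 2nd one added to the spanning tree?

1-2

Kruskal's algorithm — process edges by increasing weight (ties by edge label):
1—5 (9): add. Components now {1,5} {2} {3} {4}
1—2 (12): add. Components now {1,2,5} {3} {4}
3—4 (15): add. Components now {1,2,5} {3,4}
4—5 (15): add. Components now {1,2,3,4,5}
The 2nd edge added is 1—2.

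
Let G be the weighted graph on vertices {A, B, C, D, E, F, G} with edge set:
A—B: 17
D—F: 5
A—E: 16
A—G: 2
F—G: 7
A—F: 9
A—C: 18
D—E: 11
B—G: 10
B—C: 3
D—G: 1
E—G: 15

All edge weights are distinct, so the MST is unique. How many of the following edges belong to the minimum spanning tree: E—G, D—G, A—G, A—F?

2

Kruskal's algorithm — process edges by increasing weight (ties by edge label):
D—G (1): add — endpoints in different components.
A—G (2): add — endpoints in different components.
B—C (3): add — endpoints in different components.
D—F (5): add — endpoints in different components.
F—G (7): skip — F and G already connected.
A—F (9): skip — A and F already connected.
B—G (10): add — endpoints in different components.
D—E (11): add — endpoints in different components.
MST edge set: {D—G, A—G, B—C, D—F, B—G, D—E}.
Of the listed edges, {D—G, A—G} are in the MST → 2.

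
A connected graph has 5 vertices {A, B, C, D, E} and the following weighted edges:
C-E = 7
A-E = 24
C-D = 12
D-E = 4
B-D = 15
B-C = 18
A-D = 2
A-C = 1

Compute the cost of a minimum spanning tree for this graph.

Sort edges by weight, then run Kruskal:
A-C (1): add — endpoints in different components.
A-D (2): add — endpoints in different components.
D-E (4): add — endpoints in different components.
C-E (7): skip — C and E already connected.
C-D (12): skip — C and D already connected.
B-D (15): add — endpoints in different components.
MST edges: A-C, A-D, D-E, B-D; total weight 1+2+4+15 = 22.

22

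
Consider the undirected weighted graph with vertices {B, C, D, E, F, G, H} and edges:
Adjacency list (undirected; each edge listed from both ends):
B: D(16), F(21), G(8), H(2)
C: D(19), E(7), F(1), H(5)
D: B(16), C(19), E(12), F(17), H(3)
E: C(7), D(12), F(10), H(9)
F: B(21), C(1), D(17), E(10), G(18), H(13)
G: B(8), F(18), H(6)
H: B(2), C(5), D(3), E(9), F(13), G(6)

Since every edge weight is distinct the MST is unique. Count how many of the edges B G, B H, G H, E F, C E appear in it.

3

Kruskal: consider edges lightest-first.
C F (1): add — endpoints in different components.
B H (2): add — endpoints in different components.
D H (3): add — endpoints in different components.
C H (5): add — endpoints in different components.
G H (6): add — endpoints in different components.
C E (7): add — endpoints in different components.
MST edge set: {C F, B H, D H, C H, G H, C E}.
Of the listed edges, {B H, G H, C E} are in the MST → 3.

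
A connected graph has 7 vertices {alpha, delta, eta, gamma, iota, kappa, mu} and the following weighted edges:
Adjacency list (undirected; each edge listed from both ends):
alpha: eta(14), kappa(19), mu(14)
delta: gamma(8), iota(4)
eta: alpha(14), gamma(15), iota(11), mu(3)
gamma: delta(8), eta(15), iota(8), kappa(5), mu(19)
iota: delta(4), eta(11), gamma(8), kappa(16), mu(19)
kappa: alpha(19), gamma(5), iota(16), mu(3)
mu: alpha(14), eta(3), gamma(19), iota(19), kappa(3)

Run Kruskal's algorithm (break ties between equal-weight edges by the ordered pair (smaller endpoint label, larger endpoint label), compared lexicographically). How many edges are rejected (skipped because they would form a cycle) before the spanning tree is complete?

2

Kruskal: consider edges lightest-first.
eta—mu (3): add. Components now {delta} {eta,mu} {gamma} {iota} {alpha} {kappa}
kappa—mu (3): add. Components now {delta} {eta,kappa,mu} {gamma} {iota} {alpha}
delta—iota (4): add. Components now {delta,iota} {eta,kappa,mu} {gamma} {alpha}
gamma—kappa (5): add. Components now {delta,iota} {eta,gamma,kappa,mu} {alpha}
delta—gamma (8): add. Components now {delta,eta,gamma,iota,kappa,mu} {alpha}
gamma—iota (8): skip — gamma and iota already connected.
eta—iota (11): skip — eta and iota already connected.
alpha—eta (14): add. Components now {alpha,delta,eta,gamma,iota,kappa,mu}
Edges rejected before the tree was complete: 2.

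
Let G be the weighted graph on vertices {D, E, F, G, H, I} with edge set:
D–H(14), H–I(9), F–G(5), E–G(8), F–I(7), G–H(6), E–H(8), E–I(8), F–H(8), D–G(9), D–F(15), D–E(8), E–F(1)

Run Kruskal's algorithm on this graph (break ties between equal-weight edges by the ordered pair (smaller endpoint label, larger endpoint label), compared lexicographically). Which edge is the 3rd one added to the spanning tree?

G-H

Kruskal: consider edges lightest-first.
E–F (1): add. Components now {D} {E,F} {G} {H} {I}
F–G (5): add. Components now {D} {E,F,G} {H} {I}
G–H (6): add. Components now {D} {E,F,G,H} {I}
F–I (7): add. Components now {D} {E,F,G,H,I}
D–E (8): add. Components now {D,E,F,G,H,I}
The 3rd edge added is G–H.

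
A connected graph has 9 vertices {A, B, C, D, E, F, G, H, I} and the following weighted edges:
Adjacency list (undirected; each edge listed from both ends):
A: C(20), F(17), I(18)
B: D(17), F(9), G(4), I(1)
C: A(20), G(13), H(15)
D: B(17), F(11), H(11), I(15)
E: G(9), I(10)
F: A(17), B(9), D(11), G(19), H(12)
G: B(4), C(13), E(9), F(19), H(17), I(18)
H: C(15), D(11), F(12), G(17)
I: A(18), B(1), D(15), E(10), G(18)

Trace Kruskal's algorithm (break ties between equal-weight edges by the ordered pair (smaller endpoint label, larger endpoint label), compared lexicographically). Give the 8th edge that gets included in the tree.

Sort edges by weight, then run Kruskal:
B–I (1): add — endpoints in different components.
B–G (4): add — endpoints in different components.
B–F (9): add — endpoints in different components.
E–G (9): add — endpoints in different components.
E–I (10): skip — E and I already connected.
D–F (11): add — endpoints in different components.
D–H (11): add — endpoints in different components.
F–H (12): skip — F and H already connected.
C–G (13): add — endpoints in different components.
C–H (15): skip — C and H already connected.
D–I (15): skip — D and I already connected.
A–F (17): add — endpoints in different components.
The 8th edge added is A–F.

A-F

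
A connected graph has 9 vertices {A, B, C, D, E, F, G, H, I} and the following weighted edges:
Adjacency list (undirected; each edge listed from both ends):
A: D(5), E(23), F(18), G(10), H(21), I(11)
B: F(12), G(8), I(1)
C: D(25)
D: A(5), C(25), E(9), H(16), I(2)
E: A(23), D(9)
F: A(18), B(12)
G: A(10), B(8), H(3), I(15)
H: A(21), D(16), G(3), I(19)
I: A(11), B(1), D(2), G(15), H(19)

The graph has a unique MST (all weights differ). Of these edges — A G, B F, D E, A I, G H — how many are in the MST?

Sort edges by weight, then run Kruskal:
B I (1): add — endpoints in different components.
D I (2): add — endpoints in different components.
G H (3): add — endpoints in different components.
A D (5): add — endpoints in different components.
B G (8): add — endpoints in different components.
D E (9): add — endpoints in different components.
A G (10): skip — A and G already connected.
A I (11): skip — A and I already connected.
B F (12): add — endpoints in different components.
G I (15): skip — G and I already connected.
D H (16): skip — D and H already connected.
A F (18): skip — A and F already connected.
H I (19): skip — H and I already connected.
A H (21): skip — A and H already connected.
A E (23): skip — A and E already connected.
C D (25): add — endpoints in different components.
MST edge set: {B I, D I, G H, A D, B G, D E, B F, C D}.
Of the listed edges, {B F, D E, G H} are in the MST → 3.

3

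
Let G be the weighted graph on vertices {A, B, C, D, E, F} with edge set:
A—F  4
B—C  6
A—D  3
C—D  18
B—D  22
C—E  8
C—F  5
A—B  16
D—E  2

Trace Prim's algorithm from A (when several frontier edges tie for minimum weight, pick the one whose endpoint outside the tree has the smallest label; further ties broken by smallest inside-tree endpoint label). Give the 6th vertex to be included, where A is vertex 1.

B

Grow the tree from A using Prim:
Step 1: cheapest edge leaving the tree is A—D (3); add D.
Step 2: cheapest edge leaving the tree is D—E (2); add E.
Step 3: cheapest edge leaving the tree is A—F (4); add F.
Step 4: cheapest edge leaving the tree is C—F (5); add C.
Step 5: cheapest edge leaving the tree is B—C (6); add B.
Vertex order: A, D, E, F, C, B. The 6th vertex is B.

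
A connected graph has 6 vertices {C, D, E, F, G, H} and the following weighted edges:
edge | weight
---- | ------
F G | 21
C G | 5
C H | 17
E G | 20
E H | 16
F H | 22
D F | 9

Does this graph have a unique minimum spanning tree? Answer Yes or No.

Kruskal's algorithm — process edges by increasing weight (ties by edge label):
C G (5): add. Components now {C,G} {D} {E} {F} {H}
D F (9): add. Components now {C,G} {D,F} {E} {H}
E H (16): add. Components now {C,G} {D,F} {E,H}
C H (17): add. Components now {C,E,G,H} {D,F}
E G (20): skip — E and G already connected.
F G (21): add. Components now {C,D,E,F,G,H}
Every non-tree edge has weight strictly greater than the heaviest edge on the tree path between its endpoints, so the MST is unique.

Yes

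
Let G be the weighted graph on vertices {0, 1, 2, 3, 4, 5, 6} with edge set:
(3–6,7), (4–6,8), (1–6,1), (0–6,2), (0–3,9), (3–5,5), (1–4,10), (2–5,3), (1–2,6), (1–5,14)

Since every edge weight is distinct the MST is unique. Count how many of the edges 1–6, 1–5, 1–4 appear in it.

Kruskal's algorithm — process edges by increasing weight (ties by edge label):
1–6 (1): add — endpoints in different components.
0–6 (2): add — endpoints in different components.
2–5 (3): add — endpoints in different components.
3–5 (5): add — endpoints in different components.
1–2 (6): add — endpoints in different components.
3–6 (7): skip — 3 and 6 already connected.
4–6 (8): add — endpoints in different components.
MST edge set: {1–6, 0–6, 2–5, 3–5, 1–2, 4–6}.
Of the listed edges, {1–6} are in the MST → 1.

1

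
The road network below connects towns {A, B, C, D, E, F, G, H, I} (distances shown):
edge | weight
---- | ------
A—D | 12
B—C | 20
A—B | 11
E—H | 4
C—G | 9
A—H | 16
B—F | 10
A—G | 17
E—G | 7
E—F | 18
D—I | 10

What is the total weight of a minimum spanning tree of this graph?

79

Kruskal's algorithm — process edges by increasing weight (ties by edge label):
E—H (4): add — endpoints in different components.
E—G (7): add — endpoints in different components.
C—G (9): add — endpoints in different components.
B—F (10): add — endpoints in different components.
D—I (10): add — endpoints in different components.
A—B (11): add — endpoints in different components.
A—D (12): add — endpoints in different components.
A—H (16): add — endpoints in different components.
MST edges: E—H, E—G, C—G, B—F, D—I, A—B, A—D, A—H; total weight 4+7+9+10+10+11+12+16 = 79.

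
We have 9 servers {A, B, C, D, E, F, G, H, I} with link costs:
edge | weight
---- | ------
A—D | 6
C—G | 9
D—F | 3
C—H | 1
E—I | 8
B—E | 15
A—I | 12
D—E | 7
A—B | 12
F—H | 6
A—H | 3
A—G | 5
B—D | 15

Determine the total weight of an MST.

45

Kruskal: consider edges lightest-first.
C—H (1): add — endpoints in different components.
A—H (3): add — endpoints in different components.
D—F (3): add — endpoints in different components.
A—G (5): add — endpoints in different components.
A—D (6): add — endpoints in different components.
F—H (6): skip — F and H already connected.
D—E (7): add — endpoints in different components.
E—I (8): add — endpoints in different components.
C—G (9): skip — C and G already connected.
A—B (12): add — endpoints in different components.
MST edges: C—H, A—H, D—F, A—G, A—D, D—E, E—I, A—B; total weight 1+3+3+5+6+7+8+12 = 45.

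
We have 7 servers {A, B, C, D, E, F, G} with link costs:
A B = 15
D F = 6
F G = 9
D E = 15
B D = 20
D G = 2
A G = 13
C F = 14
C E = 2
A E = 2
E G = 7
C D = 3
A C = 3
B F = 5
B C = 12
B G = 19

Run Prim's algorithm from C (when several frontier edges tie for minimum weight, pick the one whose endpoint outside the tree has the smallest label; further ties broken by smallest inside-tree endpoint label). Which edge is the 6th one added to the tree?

B-F

Grow the tree from C using Prim:
Step 1: cheapest edge leaving the tree is C E (2); add E.
Step 2: cheapest edge leaving the tree is A E (2); add A.
Step 3: cheapest edge leaving the tree is C D (3); add D.
Step 4: cheapest edge leaving the tree is D G (2); add G.
Step 5: cheapest edge leaving the tree is D F (6); add F.
Step 6: cheapest edge leaving the tree is B F (5); add B.
The 6th edge added is B F.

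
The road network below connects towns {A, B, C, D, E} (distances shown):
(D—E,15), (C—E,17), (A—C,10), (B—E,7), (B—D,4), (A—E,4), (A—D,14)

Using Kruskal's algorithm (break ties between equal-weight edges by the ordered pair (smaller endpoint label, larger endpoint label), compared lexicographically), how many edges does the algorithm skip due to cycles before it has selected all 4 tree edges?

0

Kruskal: consider edges lightest-first.
A—E (4): add — endpoints in different components.
B—D (4): add — endpoints in different components.
B—E (7): add — endpoints in different components.
A—C (10): add — endpoints in different components.
Edges rejected before the tree was complete: 0.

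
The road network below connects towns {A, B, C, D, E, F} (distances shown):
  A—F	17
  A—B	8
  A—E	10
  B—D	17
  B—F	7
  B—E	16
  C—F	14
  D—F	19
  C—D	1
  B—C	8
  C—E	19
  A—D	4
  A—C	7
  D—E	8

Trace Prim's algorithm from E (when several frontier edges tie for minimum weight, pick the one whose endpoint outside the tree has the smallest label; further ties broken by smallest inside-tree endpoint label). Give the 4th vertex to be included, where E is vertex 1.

A

Prim, starting at E.
Step 1: cheapest edge leaving the tree is D—E (8); add D.
Step 2: cheapest edge leaving the tree is C—D (1); add C.
Step 3: cheapest edge leaving the tree is A—D (4); add A.
Step 4: cheapest edge leaving the tree is A—B (8); add B.
Step 5: cheapest edge leaving the tree is B—F (7); add F.
Vertex order: E, D, C, A, B, F. The 4th vertex is A.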